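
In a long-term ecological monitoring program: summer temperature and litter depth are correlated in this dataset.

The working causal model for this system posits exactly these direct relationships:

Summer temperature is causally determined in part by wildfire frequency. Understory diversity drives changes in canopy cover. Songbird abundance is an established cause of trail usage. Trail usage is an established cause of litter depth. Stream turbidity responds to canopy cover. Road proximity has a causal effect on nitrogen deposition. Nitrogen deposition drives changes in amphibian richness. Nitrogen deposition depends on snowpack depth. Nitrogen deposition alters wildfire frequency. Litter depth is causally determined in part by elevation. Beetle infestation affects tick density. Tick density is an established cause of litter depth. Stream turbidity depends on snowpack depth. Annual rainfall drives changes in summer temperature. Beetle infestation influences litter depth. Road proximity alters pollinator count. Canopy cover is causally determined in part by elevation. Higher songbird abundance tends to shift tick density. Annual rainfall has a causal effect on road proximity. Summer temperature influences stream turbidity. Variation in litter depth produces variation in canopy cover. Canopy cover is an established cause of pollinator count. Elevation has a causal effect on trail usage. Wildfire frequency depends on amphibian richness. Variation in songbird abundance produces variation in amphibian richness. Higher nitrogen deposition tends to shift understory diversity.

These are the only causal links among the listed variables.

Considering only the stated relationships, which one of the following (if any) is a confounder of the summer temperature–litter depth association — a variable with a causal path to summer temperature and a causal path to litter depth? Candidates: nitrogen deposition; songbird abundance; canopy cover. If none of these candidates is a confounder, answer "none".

Songbird abundance causes summer temperature (songbird abundance → amphibian richness → wildfire frequency → summer temperature) and also causes litter depth (songbird abundance → tick density → litter depth); it is a common cause of both.
Each of the other candidates lacks a causal path to at least one of summer temperature and litter depth, so they do not confound the relationship.

songbird abundance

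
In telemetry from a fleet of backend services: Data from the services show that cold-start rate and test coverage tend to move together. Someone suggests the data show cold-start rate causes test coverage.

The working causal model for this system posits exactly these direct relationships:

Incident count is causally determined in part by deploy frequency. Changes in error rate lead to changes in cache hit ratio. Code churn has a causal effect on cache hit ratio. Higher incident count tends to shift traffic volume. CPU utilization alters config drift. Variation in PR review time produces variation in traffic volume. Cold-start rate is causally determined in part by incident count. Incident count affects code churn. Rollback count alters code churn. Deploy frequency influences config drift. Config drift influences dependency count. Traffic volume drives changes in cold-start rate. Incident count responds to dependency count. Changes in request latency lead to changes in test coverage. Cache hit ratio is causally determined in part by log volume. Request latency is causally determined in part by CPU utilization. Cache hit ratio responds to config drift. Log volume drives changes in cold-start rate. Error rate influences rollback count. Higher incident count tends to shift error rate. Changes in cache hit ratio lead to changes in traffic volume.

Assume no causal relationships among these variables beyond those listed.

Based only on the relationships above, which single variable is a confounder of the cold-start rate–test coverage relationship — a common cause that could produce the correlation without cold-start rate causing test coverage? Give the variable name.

CPU utilization has a causal path to cold-start rate (CPU utilization → config drift → cache hit ratio → traffic volume → cold-start rate) and a separate causal path to test coverage (CPU utilization → request latency → test coverage), so it is a common cause of both.
No stated relationship gives cold-start rate a causal route to test coverage, so the correlation is explained by the shared upstream cause rather than a direct effect.

CPU utilization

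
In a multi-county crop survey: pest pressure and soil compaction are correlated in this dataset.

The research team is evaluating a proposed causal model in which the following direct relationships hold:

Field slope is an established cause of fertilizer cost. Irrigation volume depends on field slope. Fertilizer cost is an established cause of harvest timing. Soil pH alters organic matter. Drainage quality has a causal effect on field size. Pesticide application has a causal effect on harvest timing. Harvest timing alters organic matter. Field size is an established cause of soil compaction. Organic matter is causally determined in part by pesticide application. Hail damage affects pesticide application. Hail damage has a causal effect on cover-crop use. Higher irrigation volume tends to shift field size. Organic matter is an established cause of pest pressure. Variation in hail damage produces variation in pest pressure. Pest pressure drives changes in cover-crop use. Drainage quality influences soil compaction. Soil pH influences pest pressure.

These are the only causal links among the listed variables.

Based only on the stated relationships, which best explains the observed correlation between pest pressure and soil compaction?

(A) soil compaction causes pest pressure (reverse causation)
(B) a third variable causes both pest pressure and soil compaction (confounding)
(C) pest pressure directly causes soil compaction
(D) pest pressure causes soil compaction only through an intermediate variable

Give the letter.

B

Field slope causes pest pressure (field slope → fertilizer cost → harvest timing → organic matter → pest pressure) and soil compaction (field slope → irrigation volume → field size → soil compaction) — a common cause creating the correlation.
There is no stated path from pest pressure to soil compaction or from soil compaction to pest pressure, so neither direct nor reverse causation applies.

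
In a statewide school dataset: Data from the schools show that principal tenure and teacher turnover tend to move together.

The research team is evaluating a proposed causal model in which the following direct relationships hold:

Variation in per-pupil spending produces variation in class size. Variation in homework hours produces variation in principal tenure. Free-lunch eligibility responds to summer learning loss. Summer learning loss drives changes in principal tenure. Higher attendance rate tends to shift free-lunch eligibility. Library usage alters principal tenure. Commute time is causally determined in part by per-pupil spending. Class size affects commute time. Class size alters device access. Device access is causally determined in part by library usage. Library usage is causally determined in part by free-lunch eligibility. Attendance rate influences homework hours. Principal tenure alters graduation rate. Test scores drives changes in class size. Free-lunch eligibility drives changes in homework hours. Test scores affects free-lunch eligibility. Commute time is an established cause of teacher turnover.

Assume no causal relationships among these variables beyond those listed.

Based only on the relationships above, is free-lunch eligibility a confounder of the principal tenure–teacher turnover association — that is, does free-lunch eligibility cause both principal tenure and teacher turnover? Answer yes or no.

no

Free-lunch eligibility has no stated causal path to teacher turnover. A confounder must cause both variables, so free-lunch eligibility does not qualify.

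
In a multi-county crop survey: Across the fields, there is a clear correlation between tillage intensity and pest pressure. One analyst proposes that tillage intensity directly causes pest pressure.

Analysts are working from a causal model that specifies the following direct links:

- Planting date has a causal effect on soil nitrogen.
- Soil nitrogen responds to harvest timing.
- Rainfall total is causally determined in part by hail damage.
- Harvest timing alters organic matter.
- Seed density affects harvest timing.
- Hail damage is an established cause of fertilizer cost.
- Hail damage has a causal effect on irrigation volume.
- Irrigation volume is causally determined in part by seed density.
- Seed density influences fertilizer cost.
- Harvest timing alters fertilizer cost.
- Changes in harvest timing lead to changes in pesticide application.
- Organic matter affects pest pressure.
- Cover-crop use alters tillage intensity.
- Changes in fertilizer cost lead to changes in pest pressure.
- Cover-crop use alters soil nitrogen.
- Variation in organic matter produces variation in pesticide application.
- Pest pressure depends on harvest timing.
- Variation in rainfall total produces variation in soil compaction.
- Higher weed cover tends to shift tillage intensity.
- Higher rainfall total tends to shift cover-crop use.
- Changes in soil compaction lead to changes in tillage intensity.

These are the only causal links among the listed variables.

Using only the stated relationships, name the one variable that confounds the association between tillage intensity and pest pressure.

hail damage

Hail damage has a causal path to tillage intensity (hail damage → rainfall total → cover-crop use → tillage intensity) and a separate causal path to pest pressure (hail damage → fertilizer cost → pest pressure), so it is a common cause of both.
No stated relationship gives tillage intensity a causal route to pest pressure, so the correlation is explained by the shared upstream cause rather than a direct effect.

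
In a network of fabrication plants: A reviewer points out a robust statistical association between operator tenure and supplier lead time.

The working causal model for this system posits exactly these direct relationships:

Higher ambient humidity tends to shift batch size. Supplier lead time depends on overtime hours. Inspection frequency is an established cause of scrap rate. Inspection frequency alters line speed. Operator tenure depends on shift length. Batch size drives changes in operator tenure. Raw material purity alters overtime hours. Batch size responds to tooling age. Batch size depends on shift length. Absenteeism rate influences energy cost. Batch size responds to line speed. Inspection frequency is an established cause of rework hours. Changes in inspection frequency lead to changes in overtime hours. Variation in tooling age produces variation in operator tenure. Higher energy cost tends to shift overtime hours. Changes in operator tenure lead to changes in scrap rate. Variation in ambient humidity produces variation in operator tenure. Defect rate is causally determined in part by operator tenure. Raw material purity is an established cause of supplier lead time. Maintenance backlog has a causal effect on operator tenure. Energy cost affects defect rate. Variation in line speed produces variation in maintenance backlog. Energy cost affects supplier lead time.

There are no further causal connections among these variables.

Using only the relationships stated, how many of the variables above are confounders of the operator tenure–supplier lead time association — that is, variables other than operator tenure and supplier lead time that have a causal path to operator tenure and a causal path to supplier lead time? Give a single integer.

The common causes are: inspection frequency (to operator tenure via inspection frequency → line speed → batch size → operator tenure; to supplier lead time via inspection frequency → overtime hours → supplier lead time).
Every other variable lacks a causal path to at least one of operator tenure and supplier lead time.

1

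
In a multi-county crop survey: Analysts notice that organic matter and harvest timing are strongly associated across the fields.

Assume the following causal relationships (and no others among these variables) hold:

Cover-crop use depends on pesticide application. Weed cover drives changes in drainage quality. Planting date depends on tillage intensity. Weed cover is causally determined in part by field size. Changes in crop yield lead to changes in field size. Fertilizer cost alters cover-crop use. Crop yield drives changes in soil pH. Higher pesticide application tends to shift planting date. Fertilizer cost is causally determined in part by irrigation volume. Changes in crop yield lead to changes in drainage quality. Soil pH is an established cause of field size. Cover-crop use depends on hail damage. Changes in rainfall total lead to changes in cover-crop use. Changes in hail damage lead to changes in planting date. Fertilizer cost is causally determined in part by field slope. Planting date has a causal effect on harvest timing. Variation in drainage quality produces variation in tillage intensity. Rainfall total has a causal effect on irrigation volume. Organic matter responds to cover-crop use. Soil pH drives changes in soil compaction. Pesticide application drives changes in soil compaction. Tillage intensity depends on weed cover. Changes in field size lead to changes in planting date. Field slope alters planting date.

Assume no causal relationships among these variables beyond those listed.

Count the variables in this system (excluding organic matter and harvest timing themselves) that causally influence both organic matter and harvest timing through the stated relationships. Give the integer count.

The common causes are: field slope (to organic matter via field slope → fertilizer cost → cover-crop use → organic matter; to harvest timing via field slope → planting date → harvest timing); hail damage (to organic matter via hail damage → cover-crop use → organic matter; to harvest timing via hail damage → planting date → harvest timing); pesticide application (to organic matter via pesticide application → cover-crop use → organic matter; to harvest timing via pesticide application → planting date → harvest timing).
Every other variable lacks a causal path to at least one of organic matter and harvest timing.

3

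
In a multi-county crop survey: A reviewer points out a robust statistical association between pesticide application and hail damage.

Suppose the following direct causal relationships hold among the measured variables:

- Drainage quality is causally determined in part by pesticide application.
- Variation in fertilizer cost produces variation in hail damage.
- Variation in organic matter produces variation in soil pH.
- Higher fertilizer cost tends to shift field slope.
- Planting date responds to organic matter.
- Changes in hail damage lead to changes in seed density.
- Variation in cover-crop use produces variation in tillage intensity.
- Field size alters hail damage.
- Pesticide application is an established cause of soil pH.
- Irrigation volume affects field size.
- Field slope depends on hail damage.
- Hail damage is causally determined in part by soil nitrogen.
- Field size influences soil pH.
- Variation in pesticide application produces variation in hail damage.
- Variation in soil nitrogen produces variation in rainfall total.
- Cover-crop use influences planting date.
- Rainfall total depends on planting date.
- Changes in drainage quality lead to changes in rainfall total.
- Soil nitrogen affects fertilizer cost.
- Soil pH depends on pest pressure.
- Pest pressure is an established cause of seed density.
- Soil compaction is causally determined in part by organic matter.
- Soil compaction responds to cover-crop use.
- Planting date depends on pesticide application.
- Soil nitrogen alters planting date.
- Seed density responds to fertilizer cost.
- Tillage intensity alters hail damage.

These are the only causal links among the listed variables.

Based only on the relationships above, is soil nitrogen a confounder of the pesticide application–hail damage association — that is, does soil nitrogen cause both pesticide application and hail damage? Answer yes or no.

no

Soil nitrogen has no stated causal path to pesticide application. A confounder must cause both variables, so soil nitrogen does not qualify.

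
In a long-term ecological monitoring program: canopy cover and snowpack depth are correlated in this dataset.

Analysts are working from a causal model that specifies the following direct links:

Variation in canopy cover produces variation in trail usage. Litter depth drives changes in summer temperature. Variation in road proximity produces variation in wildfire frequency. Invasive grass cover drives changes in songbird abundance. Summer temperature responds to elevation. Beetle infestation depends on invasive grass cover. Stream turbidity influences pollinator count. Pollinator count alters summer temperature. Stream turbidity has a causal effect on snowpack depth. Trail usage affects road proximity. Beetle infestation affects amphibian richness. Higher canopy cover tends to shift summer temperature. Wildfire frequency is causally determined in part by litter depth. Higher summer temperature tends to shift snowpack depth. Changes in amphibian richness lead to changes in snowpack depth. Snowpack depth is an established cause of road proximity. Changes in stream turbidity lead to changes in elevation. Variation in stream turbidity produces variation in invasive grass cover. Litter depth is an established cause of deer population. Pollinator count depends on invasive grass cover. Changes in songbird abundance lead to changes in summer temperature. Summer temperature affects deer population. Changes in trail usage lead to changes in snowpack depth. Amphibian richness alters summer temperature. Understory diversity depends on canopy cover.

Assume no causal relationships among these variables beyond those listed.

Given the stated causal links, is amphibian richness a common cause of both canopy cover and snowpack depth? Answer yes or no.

no

Amphibian richness has no stated causal path to canopy cover. A confounder must cause both variables, so amphibian richness does not qualify.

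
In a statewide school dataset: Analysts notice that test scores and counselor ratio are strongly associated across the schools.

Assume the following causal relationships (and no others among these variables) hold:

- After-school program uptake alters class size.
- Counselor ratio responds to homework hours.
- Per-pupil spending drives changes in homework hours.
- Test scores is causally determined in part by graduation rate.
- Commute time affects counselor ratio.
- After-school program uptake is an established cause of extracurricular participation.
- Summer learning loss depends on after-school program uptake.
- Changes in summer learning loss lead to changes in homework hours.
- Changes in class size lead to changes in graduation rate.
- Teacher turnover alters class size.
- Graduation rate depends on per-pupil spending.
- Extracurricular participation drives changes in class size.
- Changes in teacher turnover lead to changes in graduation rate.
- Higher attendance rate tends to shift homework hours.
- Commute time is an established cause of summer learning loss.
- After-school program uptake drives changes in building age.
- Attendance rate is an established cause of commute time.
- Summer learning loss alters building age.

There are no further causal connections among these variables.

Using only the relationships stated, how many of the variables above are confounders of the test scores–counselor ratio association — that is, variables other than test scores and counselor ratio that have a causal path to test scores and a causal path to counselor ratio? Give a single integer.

The common causes are: after-school program uptake (to test scores via after-school program uptake → class size → graduation rate → test scores; to counselor ratio via after-school program uptake → summer learning loss → homework hours → counselor ratio); per-pupil spending (to test scores via per-pupil spending → graduation rate → test scores; to counselor ratio via per-pupil spending → homework hours → counselor ratio).
Every other variable lacks a causal path to at least one of test scores and counselor ratio.

2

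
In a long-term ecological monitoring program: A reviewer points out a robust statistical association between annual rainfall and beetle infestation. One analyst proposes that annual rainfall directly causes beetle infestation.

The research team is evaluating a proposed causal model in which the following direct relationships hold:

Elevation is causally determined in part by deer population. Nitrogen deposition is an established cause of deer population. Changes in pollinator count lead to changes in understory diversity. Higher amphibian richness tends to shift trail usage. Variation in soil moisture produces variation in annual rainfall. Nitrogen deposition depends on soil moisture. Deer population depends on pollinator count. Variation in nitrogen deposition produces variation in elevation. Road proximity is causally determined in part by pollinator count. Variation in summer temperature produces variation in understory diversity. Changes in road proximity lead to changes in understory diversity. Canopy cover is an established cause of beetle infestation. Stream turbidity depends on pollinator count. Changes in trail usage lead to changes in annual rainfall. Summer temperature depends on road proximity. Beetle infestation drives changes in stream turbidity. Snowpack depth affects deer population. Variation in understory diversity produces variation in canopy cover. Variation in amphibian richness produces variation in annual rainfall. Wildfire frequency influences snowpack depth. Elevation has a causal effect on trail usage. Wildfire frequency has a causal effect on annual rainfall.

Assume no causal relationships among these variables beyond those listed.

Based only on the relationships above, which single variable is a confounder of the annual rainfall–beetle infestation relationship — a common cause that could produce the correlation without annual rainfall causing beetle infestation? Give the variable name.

Pollinator count has a causal path to annual rainfall (pollinator count → deer population → elevation → trail usage → annual rainfall) and a separate causal path to beetle infestation (pollinator count → understory diversity → canopy cover → beetle infestation), so it is a common cause of both.
No stated relationship gives annual rainfall a causal route to beetle infestation, so the correlation is explained by the shared upstream cause rather than a direct effect.

pollinator count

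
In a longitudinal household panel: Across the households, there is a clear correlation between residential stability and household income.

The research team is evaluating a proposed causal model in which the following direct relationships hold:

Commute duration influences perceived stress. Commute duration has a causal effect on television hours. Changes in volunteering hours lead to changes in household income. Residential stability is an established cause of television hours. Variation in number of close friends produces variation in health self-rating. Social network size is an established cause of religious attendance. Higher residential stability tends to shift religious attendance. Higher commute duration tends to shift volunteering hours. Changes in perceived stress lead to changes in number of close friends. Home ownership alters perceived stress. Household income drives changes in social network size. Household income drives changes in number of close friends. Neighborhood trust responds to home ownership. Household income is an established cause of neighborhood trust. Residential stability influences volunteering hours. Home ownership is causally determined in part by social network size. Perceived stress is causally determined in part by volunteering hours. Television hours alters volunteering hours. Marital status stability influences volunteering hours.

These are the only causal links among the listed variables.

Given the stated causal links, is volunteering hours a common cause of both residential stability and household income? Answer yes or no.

no

Volunteering hours has no stated causal path to residential stability. A confounder must cause both variables, so volunteering hours does not qualify.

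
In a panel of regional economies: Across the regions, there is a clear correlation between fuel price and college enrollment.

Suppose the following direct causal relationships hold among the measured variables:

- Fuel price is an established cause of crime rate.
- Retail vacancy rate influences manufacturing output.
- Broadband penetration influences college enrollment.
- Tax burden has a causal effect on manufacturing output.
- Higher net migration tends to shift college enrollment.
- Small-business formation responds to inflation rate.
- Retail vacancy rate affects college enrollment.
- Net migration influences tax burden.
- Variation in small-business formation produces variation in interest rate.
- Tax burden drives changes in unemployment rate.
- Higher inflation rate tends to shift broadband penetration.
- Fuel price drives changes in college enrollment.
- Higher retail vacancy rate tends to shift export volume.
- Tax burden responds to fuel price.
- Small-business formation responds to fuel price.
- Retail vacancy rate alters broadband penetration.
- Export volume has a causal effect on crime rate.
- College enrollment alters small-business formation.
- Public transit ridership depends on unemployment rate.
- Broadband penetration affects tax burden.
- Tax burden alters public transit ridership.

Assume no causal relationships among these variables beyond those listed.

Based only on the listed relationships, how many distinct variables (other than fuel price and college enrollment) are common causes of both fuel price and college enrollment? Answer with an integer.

No listed variable has a causal path to both fuel price and college enrollment, so there are no common causes.

0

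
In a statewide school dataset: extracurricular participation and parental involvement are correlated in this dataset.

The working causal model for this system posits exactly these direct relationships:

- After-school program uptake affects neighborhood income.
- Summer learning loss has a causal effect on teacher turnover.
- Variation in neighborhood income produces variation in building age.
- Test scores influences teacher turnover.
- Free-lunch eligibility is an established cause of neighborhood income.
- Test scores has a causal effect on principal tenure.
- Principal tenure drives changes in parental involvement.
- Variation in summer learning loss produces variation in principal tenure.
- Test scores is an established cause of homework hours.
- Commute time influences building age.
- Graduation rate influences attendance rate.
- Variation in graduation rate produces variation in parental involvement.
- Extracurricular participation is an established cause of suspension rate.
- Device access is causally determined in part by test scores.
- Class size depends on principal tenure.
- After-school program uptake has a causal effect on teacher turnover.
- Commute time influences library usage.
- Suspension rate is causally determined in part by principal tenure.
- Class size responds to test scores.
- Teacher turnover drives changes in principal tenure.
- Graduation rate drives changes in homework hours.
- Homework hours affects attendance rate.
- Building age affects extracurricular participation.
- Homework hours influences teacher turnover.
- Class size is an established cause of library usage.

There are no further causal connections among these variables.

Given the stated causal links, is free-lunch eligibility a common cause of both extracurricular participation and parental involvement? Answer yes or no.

Free-lunch eligibility has no stated causal path to parental involvement. A confounder must cause both variables, so free-lunch eligibility does not qualify.

no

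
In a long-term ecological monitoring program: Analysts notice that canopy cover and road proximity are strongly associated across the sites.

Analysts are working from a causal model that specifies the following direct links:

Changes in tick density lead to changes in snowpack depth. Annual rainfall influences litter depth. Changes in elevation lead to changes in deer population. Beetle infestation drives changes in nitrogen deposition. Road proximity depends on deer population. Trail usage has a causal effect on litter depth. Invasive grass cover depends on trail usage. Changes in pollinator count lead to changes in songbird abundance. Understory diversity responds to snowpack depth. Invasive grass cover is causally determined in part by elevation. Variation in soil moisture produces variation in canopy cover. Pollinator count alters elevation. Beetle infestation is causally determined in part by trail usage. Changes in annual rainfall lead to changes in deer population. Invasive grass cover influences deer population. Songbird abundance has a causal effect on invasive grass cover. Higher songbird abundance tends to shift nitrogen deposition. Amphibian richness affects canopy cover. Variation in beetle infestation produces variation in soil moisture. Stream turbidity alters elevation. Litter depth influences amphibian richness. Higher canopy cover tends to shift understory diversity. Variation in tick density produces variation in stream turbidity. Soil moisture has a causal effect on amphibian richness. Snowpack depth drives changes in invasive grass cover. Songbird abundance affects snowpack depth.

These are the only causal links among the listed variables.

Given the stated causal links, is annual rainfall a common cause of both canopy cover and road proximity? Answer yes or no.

Annual rainfall has a causal path to canopy cover (annual rainfall → litter depth → amphibian richness → canopy cover) and to road proximity (annual rainfall → deer population → road proximity), so it is a common cause of both — a confounder.

yes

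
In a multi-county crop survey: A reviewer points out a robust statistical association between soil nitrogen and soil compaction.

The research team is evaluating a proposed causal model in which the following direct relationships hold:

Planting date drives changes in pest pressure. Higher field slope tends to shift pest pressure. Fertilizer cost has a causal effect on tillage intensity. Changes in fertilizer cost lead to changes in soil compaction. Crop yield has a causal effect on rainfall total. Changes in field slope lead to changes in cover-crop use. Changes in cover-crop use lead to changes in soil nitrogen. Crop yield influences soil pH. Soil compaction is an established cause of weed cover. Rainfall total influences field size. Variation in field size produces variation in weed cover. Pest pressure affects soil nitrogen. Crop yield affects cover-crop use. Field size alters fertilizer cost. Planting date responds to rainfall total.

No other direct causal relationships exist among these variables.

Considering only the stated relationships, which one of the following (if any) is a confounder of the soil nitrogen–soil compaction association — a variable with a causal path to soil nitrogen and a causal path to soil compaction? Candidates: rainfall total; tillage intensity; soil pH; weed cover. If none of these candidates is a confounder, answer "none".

Rainfall total causes soil nitrogen (rainfall total → planting date → pest pressure → soil nitrogen) and also causes soil compaction (rainfall total → field size → fertilizer cost → soil compaction); it is a common cause of both.
Each of the other candidates lacks a causal path to at least one of soil nitrogen and soil compaction, so they do not confound the relationship.

rainfall total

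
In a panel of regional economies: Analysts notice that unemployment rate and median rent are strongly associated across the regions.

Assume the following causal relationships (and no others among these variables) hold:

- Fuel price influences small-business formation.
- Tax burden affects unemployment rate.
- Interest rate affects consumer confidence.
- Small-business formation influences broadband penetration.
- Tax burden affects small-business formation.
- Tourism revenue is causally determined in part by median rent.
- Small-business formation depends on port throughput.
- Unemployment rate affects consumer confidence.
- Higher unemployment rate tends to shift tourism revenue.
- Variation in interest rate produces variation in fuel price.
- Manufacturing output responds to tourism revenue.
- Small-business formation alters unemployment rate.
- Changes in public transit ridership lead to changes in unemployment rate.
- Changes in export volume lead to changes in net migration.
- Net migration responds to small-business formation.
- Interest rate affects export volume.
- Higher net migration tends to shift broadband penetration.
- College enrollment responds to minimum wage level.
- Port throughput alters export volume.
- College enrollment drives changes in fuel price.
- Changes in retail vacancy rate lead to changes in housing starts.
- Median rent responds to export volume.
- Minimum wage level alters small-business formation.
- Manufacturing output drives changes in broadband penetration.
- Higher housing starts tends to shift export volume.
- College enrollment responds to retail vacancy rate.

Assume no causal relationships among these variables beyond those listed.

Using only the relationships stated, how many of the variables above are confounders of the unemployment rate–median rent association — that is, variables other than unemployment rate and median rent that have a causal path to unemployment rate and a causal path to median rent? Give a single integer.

The common causes are: interest rate (to unemployment rate via interest rate → fuel price → small-business formation → unemployment rate; to median rent via interest rate → export volume → median rent); port throughput (to unemployment rate via port throughput → small-business formation → unemployment rate; to median rent via port throughput → export volume → median rent); retail vacancy rate (to unemployment rate via retail vacancy rate → college enrollment → fuel price → small-business formation → unemployment rate; to median rent via retail vacancy rate → housing starts → export volume → median rent).
Every other variable lacks a causal path to at least one of unemployment rate and median rent.

3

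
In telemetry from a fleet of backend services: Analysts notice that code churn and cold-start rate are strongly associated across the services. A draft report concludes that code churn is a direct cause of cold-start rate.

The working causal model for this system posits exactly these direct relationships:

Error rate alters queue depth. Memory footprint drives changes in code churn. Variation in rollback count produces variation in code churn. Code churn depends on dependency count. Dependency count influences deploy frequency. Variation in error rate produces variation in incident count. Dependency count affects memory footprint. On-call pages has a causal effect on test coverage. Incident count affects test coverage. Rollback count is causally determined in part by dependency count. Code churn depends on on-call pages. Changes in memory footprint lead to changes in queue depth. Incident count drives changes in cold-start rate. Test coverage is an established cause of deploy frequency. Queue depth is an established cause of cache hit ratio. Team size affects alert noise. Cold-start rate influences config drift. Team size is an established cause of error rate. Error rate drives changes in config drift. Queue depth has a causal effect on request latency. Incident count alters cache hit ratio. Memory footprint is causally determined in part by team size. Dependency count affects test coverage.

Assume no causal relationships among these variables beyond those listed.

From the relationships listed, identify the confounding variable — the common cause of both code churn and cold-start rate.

Team size has a causal path to code churn (team size → memory footprint → code churn) and a separate causal path to cold-start rate (team size → error rate → incident count → cold-start rate), so it is a common cause of both.
No stated relationship gives code churn a causal route to cold-start rate, so the correlation is explained by the shared upstream cause rather than a direct effect.

team size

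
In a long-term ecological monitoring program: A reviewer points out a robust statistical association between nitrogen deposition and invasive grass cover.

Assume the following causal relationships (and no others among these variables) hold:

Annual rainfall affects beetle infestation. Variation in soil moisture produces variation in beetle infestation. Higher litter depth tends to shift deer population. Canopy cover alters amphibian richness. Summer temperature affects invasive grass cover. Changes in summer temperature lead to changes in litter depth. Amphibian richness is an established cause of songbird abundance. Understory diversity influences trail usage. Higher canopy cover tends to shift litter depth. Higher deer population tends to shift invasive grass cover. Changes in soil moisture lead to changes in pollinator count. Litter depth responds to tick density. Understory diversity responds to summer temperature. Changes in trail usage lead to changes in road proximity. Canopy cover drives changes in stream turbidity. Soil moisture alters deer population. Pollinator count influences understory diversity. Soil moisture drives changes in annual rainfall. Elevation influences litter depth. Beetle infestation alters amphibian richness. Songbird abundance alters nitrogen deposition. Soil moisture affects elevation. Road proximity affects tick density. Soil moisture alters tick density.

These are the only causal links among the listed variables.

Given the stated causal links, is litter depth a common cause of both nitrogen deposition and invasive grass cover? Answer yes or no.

Litter depth has no stated causal path to nitrogen deposition. A confounder must cause both variables, so litter depth does not qualify.

no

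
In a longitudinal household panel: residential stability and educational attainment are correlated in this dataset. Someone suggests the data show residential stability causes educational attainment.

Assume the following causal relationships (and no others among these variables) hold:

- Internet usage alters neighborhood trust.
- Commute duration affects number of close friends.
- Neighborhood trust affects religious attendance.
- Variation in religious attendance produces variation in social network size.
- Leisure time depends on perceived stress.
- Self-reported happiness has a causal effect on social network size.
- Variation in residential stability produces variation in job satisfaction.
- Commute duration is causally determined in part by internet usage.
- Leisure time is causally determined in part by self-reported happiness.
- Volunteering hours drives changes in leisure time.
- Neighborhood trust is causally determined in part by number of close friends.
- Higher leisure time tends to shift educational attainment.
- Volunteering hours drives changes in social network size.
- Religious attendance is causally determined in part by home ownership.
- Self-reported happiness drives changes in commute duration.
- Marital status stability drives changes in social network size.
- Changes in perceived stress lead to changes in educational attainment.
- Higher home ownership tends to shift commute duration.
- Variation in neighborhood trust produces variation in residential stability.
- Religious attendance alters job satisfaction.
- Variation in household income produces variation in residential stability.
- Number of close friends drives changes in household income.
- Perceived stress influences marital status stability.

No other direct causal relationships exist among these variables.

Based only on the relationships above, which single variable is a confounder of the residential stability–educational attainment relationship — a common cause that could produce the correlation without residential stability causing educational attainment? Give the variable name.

self-reported happiness

Self-reported happiness has a causal path to residential stability (self-reported happiness → commute duration → number of close friends → neighborhood trust → residential stability) and a separate causal path to educational attainment (self-reported happiness → leisure time → educational attainment), so it is a common cause of both.
No stated relationship gives residential stability a causal route to educational attainment, so the correlation is explained by the shared upstream cause rather than a direct effect.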